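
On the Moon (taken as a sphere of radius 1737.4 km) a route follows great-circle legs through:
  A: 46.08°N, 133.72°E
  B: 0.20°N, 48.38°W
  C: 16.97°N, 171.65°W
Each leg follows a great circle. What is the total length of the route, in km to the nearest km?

7740 km

Leg A→B: central angle 2.3332 rad, distance 4053.7 km.
Leg B→C: central angle 2.1220 rad, distance 3686.7 km.
Total: 4053.7 + 3686.7 ≈ 7740 km.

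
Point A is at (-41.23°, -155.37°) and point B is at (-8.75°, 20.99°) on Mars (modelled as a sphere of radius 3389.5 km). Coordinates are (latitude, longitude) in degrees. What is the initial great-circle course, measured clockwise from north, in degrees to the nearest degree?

With φ₁ = -0.7196, φ₂ = -0.1527, Δλ = 3.0781 rad, the forward-azimuth formula gives
θ = atan2( sin Δλ cos φ₂ , cos φ₁ sin φ₂ − sin φ₁ cos φ₂ cos Δλ ) = atan2(0.0627, -0.7645) = 175.31°.
So the initial bearing is 175°.

175°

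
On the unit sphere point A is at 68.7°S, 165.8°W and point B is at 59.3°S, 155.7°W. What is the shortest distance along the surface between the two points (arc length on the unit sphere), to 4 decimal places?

0.1808

In radians: φ₁ = -1.1990, φ₂ = -1.0350, Δλ = 10.100° = 0.1763 rad.
cos c = sin φ₁ sin φ₂ + cos φ₁ cos φ₂ cos Δλ = (-0.9317)(-0.8599) + (0.3633)(0.5105)(0.9845) = 0.98370,
so c = arccos(0.98370) = 0.18081 rad.
On the unit sphere the arc length equals the central angle: 0.1808.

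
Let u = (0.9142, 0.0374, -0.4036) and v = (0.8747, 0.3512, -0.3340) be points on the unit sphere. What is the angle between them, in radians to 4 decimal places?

u·v = 0.9476; |u| = 1.0000, |v| = 1.0000.
cos θ = (u·v)/(|u||v|) = 0.9476, so θ = 0.3253 rad.

0.3253 rad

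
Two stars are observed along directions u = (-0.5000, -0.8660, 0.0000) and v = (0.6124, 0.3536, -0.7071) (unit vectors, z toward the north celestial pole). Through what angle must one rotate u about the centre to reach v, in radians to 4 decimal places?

2.2299 rad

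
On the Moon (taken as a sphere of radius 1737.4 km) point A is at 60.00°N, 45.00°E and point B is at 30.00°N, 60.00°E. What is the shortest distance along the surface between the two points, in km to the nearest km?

In radians: φ₁ = 1.0472, φ₂ = 0.5236, Δλ = 15.000° = 0.2618 rad.
cos c = sin φ₁ sin φ₂ + cos φ₁ cos φ₂ cos Δλ = (0.8660)(0.5000) + (0.5000)(0.8660)(0.9659) = 0.85127,
so c = arccos(0.85127) = 0.55239 rad.
Distance = R·c = 1737.4 × 0.5524 ≈ 960 km.

960 km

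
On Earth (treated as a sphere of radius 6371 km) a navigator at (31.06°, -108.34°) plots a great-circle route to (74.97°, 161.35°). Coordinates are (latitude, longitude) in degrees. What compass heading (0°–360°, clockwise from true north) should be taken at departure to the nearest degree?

343°

With φ₁ = 0.5421, φ₂ = 1.3085, Δλ = -1.5762 rad, the forward-azimuth formula gives
θ = atan2( sin Δλ cos φ₂ , cos φ₁ sin φ₂ − sin φ₁ cos φ₂ cos Δλ ) = atan2(-0.2593, 0.8280) = -17.39°.
Adding 360° brings this into [0°, 360°): 343°.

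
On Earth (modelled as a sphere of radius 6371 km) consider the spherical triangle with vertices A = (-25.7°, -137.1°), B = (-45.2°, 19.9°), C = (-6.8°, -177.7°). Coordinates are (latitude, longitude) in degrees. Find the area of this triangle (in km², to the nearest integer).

44665078 km²

Side lengths (central angles): a = 2.1931, b = 0.7515, c = 1.8512 rad; semiperimeter s = 2.3979.
By l'Huilier's theorem, tan(E/4) = √[tan(s/2) tan((s−a)/2) tan((s−b)/2) tan((s−c)/2)], giving spherical excess E = 1.1004 rad.
Area = E·R² = 1.1004 × (6371)² ≈ 44665078 km².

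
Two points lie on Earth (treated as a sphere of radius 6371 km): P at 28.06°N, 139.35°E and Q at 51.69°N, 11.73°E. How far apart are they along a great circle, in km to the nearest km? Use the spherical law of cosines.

9783 km

Let φ₁ = 0.4897 rad, φ₂ = 0.9022 rad, and Δλ = -2.2274 rad.
cos c = sin φ₁ sin φ₂ + cos φ₁ cos φ₂ cos Δλ = (0.4704)(0.7847) + (0.8825)(0.6199)(-0.6104) = 0.03517,
so c = arccos(0.03517) = 1.53561 rad.
Distance = R·c = 6371 × 1.5356 ≈ 9783 km.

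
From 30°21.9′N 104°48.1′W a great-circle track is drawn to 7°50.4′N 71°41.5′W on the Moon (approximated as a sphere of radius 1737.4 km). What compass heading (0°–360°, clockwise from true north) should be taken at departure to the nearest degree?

Δλ = 33.110° = 0.5779 rad.
y = sin Δλ · cos φ₂ = (0.5462)(0.9907) = 0.5411
x = cos φ₁ sin φ₂ − sin φ₁ cos φ₂ cos Δλ = (0.8628)(0.1364) − (0.5055)(0.9907)(0.8376) = -0.3018
θ = atan2(y, x) = 119.15°, so the bearing is 119°.

119°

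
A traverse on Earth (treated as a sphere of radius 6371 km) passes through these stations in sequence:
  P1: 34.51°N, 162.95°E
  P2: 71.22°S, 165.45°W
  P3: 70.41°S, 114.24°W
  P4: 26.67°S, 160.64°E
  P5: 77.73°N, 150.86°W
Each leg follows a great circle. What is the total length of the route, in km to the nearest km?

Leg P1→P2: central angle 1.8865 rad, distance 12018.6 km.
Leg P2→P3: central angle 0.2853 rad, distance 1817.6 km.
Leg P3→P4: central angle 1.1059 rad, distance 7045.5 km.
Leg P4→P5: central angle 1.8889 rad, distance 12034.1 km.
Total: 12018.6 + 1817.6 + 7045.5 + 12034.1 ≈ 32916 km.

32916 km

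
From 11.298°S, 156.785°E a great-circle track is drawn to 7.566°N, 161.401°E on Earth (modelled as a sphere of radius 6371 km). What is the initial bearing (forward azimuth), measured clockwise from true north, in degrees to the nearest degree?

14°

With φ₁ = -0.1972, φ₂ = 0.1321, Δλ = 0.0806 rad, the forward-azimuth formula gives
θ = atan2( sin Δλ cos φ₂ , cos φ₁ sin φ₂ − sin φ₁ cos φ₂ cos Δλ ) = atan2(0.0798, 0.3227) = 13.89°.
So the initial bearing is 14°.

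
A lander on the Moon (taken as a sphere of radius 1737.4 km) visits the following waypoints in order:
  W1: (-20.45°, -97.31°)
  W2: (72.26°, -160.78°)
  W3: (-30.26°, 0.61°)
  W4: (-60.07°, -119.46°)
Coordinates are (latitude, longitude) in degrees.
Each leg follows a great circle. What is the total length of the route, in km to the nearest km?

Leg W1→W2: central angle 1.7775 rad, distance 3088.3 km.
Leg W2→W3: central angle 2.3882 rad, distance 4149.3 km.
Leg W3→W4: central angle 1.3482 rad, distance 2342.3 km.
Total: 3088.3 + 4149.3 + 2342.3 ≈ 9580 km.

9580 km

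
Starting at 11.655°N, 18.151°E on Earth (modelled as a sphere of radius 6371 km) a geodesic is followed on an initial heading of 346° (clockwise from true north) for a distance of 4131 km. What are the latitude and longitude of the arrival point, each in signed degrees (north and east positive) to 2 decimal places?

47.30°, 5.71°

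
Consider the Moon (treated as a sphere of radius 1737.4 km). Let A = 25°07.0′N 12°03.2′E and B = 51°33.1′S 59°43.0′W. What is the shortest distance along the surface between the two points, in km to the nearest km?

With latitudes φ₁ = 25.117°, φ₂ = -51.552° and longitude difference Δλ = -71.770°:
Haversine: a = sin²(Δφ/2) + cos φ₁ cos φ₂ sin²(Δλ/2) = 0.3847 + (0.9054)(0.6218)(0.3436) = 0.57815.
Central angle c = 2·arcsin(√a) = 1.72774 rad.
Distance = R·c = 1737.4 × 1.7277 ≈ 3002 km.

3002 km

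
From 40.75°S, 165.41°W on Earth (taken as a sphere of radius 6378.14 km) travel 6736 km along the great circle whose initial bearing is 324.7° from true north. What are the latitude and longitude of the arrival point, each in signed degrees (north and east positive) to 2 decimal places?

Angular distance δ = d/R = 6736/6378.14 = 1.05611 rad; initial bearing θ = 5.6671 rad.
sin φ₂ = sin φ₁ cos δ + cos φ₁ sin δ cos θ = (-0.6528)(0.4923) + (0.7576)(0.8704)(0.8161) = 0.2168, so φ₂ = 12.52°.
Δλ = atan2(sin θ sin δ cos φ₁, cos δ − sin φ₁ sin φ₂) = atan2(-0.3811, 0.6338) = -31.014°.
λ₂ = -165.410° − 31.014° = -196.42° → 163.58° after wrapping to (−180°, 180°].

12.52°, 163.58°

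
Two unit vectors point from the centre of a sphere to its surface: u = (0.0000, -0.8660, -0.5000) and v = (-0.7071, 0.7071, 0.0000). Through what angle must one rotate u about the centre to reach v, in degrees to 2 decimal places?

u·v = -0.6123; |u| = 1.0000, |v| = 1.0000.
cos θ = (u·v)/(|u||v|) = -0.6124, so θ = 127.76°.

127.76°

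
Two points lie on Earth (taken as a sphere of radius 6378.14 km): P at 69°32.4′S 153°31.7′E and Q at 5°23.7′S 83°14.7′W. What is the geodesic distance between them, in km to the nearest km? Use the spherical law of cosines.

In radians: φ₁ = -1.2137, φ₂ = -0.0942, Δλ = 123.227° = 2.1507 rad.
cos c = sin φ₁ sin φ₂ + cos φ₁ cos φ₂ cos Δλ = (-0.9369)(-0.0940) + (0.3496)(0.9956)(-0.5480) = -0.10260,
so c = arccos(-0.10260) = 1.67358 rad.
Distance = R·c = 6378.14 × 1.6736 ≈ 10674 km.

10674 km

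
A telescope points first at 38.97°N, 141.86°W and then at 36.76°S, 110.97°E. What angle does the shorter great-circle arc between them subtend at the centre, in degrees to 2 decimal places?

124.07°

Let φ₁ = 0.6802 rad, φ₂ = -0.6416 rad, and Δλ = -1.8705 rad.
cos c = sin φ₁ sin φ₂ + cos φ₁ cos φ₂ cos Δλ = (0.6289)(-0.5985) + (0.7775)(0.8011)(-0.2952) = -0.56026,
so c = arccos(-0.56026) = 2.16550 rad.
So the angular separation is 124.07°.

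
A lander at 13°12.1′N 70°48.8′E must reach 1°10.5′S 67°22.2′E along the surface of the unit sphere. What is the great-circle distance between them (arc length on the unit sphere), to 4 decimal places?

Let φ₁ = 0.2304 rad, φ₂ = -0.0205 rad, and Δλ = -0.0601 rad.
cos c = sin φ₁ sin φ₂ + cos φ₁ cos φ₂ cos Δλ = (0.2284)(-0.0205) + (0.9736)(0.9998)(0.9982) = 0.96693,
so c = arccos(0.96693) = 0.25790 rad.
On the unit sphere the arc length equals the central angle: 0.2579.

0.2579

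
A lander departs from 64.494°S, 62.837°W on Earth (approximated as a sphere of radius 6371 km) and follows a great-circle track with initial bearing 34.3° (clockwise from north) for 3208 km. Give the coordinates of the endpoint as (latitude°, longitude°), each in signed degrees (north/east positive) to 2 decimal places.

-38.23°, -42.58°

Angular distance δ = d/R = 3208/6371 = 0.50353 rad; initial bearing θ = 0.5986 rad.
sin φ₂ = sin φ₁ cos δ + cos φ₁ sin δ cos θ = (-0.9025)(0.8759) + (0.4306)(0.4825)(0.8261) = -0.6189, so φ₂ = -38.23°.
Δλ = atan2(sin θ sin δ cos φ₁, cos δ − sin φ₁ sin φ₂) = atan2(0.1171, 0.3173) = 20.253°.
λ₂ = -62.837° + 20.253° = -42.58°.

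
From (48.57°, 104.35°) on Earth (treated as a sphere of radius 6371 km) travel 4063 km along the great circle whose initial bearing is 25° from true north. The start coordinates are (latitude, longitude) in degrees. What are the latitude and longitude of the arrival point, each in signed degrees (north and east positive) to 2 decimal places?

Angular distance δ = d/R = 4063/6371 = 0.63773 rad; initial bearing θ = 0.4363 rad.
sin φ₂ = sin φ₁ cos δ + cos φ₁ sin δ cos θ = (0.7498)(0.8034) + (0.6617)(0.5954)(0.9063) = 0.9594, so φ₂ = 73.63°.
Δλ = atan2(sin θ sin δ cos φ₁, cos δ − sin φ₁ sin φ₂) = atan2(0.1665, 0.0841) = 63.204°.
λ₂ = 104.350° + 63.204° = 167.55°.

73.63°, 167.55°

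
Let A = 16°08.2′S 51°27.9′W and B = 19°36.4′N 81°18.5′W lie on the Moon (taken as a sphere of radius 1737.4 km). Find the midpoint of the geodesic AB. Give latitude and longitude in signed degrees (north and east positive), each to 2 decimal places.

The central angle between A and B is δ = 0.8070 rad.
With f = 0.5, the slerp weights are sin((1−f)δ)/sin δ = 0.5437 and sin(fδ)/sin δ = 0.5437.
Weighted sum of the unit vectors: (0.5437)·(0.5984,-0.7514,-0.2779) + (0.5437)·(0.1424,-0.9312,0.3356) = (0.4027, -0.9148, 0.0313).
Converting back: φ = atan2(z, √(x²+y²)) = 1.80°, λ = atan2(y, x) = -66.24°.

1.80°, -66.24°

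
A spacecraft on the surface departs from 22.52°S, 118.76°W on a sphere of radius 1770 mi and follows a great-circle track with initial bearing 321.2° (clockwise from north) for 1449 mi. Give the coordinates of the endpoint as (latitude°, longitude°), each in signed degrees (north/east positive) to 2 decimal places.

15.31°, -147.08°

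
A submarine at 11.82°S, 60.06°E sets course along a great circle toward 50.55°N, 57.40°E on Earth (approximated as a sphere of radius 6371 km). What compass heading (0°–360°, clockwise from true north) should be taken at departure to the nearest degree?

With φ₁ = -0.2063, φ₂ = 0.8823, Δλ = -0.0464 rad, the forward-azimuth formula gives
θ = atan2( sin Δλ cos φ₂ , cos φ₁ sin φ₂ − sin φ₁ cos φ₂ cos Δλ ) = atan2(-0.0295, 0.8858) = -1.91°.
Adding 360° brings this into [0°, 360°): 358°.

358°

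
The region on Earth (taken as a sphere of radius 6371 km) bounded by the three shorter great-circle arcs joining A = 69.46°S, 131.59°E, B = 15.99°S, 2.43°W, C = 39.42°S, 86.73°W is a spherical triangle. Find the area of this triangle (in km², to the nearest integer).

40156460 km²

Side lengths (central angles): a = 1.3195, b = 1.1789, c = 1.5472 rad; semiperimeter s = 2.0228.
By l'Huilier's theorem, tan(E/4) = √[tan(s/2) tan((s−a)/2) tan((s−b)/2) tan((s−c)/2)], giving spherical excess E = 0.9893 rad.
Area = E·R² = 0.9893 × (6371)² ≈ 40156460 km².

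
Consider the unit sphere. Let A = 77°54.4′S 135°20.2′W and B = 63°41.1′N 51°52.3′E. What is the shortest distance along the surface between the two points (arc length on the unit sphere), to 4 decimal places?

2.8904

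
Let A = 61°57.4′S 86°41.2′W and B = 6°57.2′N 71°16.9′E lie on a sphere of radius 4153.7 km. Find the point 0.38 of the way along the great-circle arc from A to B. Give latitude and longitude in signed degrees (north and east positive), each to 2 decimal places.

-65.89°, 41.44°

The central angle between A and B is δ = 2.1406 rad.
With f = 0.38, the slerp weights are sin((1−f)δ)/sin δ = 1.1525 and sin(fδ)/sin δ = 0.8630.
Weighted sum of the unit vectors: (1.1525)·(0.0272,-0.4694,-0.8826) + (0.8630)·(0.3186,0.9401,0.1211) = (0.3062, 0.2704, -0.9128).
Converting back: φ = atan2(z, √(x²+y²)) = -65.89°, λ = atan2(y, x) = 41.44°.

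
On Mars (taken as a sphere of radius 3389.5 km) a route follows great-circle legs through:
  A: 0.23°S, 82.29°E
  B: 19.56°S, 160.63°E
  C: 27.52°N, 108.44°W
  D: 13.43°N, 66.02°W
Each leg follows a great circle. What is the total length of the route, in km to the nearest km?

Leg A→B: central angle 1.3778 rad, distance 4670.1 km.
Leg B→C: central angle 1.7399 rad, distance 5897.3 km.
Leg C→D: central angle 0.7316 rad, distance 2479.8 km.
Total: 4670.1 + 5897.3 + 2479.8 ≈ 13047 km.

13047 km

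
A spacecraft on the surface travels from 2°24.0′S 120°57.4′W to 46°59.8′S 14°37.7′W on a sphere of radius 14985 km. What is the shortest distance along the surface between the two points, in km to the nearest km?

With latitudes φ₁ = -2.400°, φ₂ = -46.997° and longitude difference Δλ = 106.328°:
cos c = sin φ₁ sin φ₂ + cos φ₁ cos φ₂ cos Δλ = (-0.0419)(-0.7313) + (0.9991)(0.6820)(-0.2811) = -0.16096,
so c = arccos(-0.16096) = 1.73246 rad.
Distance = R·c = 14985 × 1.7325 ≈ 25961 km.

25961 km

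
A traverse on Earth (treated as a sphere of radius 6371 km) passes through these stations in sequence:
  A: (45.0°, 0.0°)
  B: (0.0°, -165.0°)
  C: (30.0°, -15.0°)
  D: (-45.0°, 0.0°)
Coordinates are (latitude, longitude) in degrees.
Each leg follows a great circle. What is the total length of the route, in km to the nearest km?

Leg A→B: central angle 2.3227 rad, distance 14797.8 km.
Leg B→C: central angle 2.4189 rad, distance 15410.5 km.
Leg C→D: central angle 1.3305 rad, distance 8476.9 km.
Total: 14797.8 + 15410.5 + 8476.9 ≈ 38685 km.

38685 km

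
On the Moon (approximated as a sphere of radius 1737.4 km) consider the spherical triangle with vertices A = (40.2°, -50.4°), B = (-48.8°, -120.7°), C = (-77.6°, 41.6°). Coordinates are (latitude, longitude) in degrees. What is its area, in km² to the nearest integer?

4577760 km²

Side lengths (central angles): a = 0.9272, b = 2.2603, c = 1.8924 rad; semiperimeter s = 2.5399.
By l'Huilier's theorem, tan(E/4) = √[tan(s/2) tan((s−a)/2) tan((s−b)/2) tan((s−c)/2)], giving spherical excess E = 1.5165 rad.
Area = E·R² = 1.5165 × (1737.4)² ≈ 4577760 km².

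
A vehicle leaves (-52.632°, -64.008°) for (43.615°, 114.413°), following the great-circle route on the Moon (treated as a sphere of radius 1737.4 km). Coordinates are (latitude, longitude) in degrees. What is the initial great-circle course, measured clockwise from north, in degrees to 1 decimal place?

172.7°

With φ₁ = -0.9186, φ₂ = 0.7612, Δλ = 3.1140 rad, the forward-azimuth formula gives
θ = atan2( sin Δλ cos φ₂ , cos φ₁ sin φ₂ − sin φ₁ cos φ₂ cos Δλ ) = atan2(0.0199, -0.1565) = 172.74°.
So the initial bearing is 172.7°.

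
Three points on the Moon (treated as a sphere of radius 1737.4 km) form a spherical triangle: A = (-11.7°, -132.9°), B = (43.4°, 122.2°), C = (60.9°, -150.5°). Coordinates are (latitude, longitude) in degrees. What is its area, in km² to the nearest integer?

2112218 km²

Side lengths (central angles): a = 0.9059, b = 1.2904, c = 1.8989 rad; semiperimeter s = 2.0476.
By l'Huilier's theorem, tan(E/4) = √[tan(s/2) tan((s−a)/2) tan((s−b)/2) tan((s−c)/2)], giving spherical excess E = 0.6997 rad.
Area = E·R² = 0.6997 × (1737.4)² ≈ 2112218 km².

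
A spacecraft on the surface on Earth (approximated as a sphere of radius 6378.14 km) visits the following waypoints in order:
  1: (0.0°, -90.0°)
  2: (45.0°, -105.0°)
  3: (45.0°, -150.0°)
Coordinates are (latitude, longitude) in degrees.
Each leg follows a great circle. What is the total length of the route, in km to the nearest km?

8719 km

Leg 1→2: central angle 0.8189 rad, distance 5223.2 km.
Leg 2→3: central angle 0.5480 rad, distance 3495.4 km.
Total: 5223.2 + 3495.4 ≈ 8719 km.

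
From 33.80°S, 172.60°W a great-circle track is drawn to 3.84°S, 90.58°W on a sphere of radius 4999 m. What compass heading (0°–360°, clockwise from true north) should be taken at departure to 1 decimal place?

Δλ = 82.020° = 1.4315 rad.
y = sin Δλ · cos φ₂ = (0.9903)(0.9978) = 0.9881
x = cos φ₁ sin φ₂ − sin φ₁ cos φ₂ cos Δλ = (0.8310)(-0.0670) − (-0.5563)(0.9978)(0.1388) = 0.0214
θ = atan2(y, x) = 88.76°, so the bearing is 88.8°.

88.8°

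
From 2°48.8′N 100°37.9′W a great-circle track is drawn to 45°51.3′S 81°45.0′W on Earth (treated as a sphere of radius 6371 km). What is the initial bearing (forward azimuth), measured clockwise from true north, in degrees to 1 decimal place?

163.3°

With φ₁ = 0.0491, φ₂ = -0.8003, Δλ = 0.3295 rad, the forward-azimuth formula gives
θ = atan2( sin Δλ cos φ₂ , cos φ₁ sin φ₂ − sin φ₁ cos φ₂ cos Δλ ) = atan2(0.2254, -0.7491) = 163.25°.
So the initial bearing is 163.3°.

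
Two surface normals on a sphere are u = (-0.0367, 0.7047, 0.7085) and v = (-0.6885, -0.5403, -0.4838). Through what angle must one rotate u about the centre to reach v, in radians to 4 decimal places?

2.3438 rad

u·v = -0.6983; |u| = 1.0000, |v| = 1.0000.
cos θ = (u·v)/(|u||v|) = -0.6983, so θ = 2.3438 rad.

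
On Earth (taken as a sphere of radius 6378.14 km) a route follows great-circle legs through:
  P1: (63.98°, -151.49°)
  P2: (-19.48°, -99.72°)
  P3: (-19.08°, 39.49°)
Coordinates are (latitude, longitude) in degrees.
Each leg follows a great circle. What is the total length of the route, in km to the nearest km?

24151 km

Leg P1→P2: central angle 1.6146 rad, distance 10297.9 km.
Leg P2→P3: central angle 2.1719 rad, distance 13852.6 km.
Total: 10297.9 + 13852.6 ≈ 24151 km.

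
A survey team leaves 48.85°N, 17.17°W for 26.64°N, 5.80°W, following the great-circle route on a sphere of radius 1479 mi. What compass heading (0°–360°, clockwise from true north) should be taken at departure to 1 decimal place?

With φ₁ = 0.8526, φ₂ = 0.4650, Δλ = 0.1984 rad, the forward-azimuth formula gives
θ = atan2( sin Δλ cos φ₂ , cos φ₁ sin φ₂ − sin φ₁ cos φ₂ cos Δλ ) = atan2(0.1762, -0.3648) = 154.22°.
So the initial bearing is 154.2°.

154.2°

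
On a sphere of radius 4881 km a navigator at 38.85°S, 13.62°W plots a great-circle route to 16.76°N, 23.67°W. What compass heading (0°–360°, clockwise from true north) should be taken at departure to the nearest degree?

348°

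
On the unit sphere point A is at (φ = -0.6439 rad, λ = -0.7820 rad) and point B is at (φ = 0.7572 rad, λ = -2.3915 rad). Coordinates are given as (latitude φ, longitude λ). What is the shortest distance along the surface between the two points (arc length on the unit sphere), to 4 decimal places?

With latitudes φ₁ = -36.893°, φ₂ = 43.384° and longitude difference Δλ = -92.218°:
cos c = sin φ₁ sin φ₂ + cos φ₁ cos φ₂ cos Δλ = (-0.6003)(0.6869) + (0.7998)(0.7268)(-0.0387) = -0.43484,
so c = arccos(-0.43484) = 2.02066 rad.
On the unit sphere the arc length equals the central angle: 2.0207.

2.0207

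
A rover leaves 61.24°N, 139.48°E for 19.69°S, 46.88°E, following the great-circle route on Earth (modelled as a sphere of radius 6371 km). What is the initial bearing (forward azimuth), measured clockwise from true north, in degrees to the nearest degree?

Δλ = -92.600° = -1.6162 rad.
y = sin Δλ · cos φ₂ = (-0.9990)(0.9415) = -0.9406
x = cos φ₁ sin φ₂ − sin φ₁ cos φ₂ cos Δλ = (0.4811)(-0.3369) − (0.8766)(0.9415)(-0.0454) = -0.1247
θ = atan2(y, x) = -97.55°; adding 360° gives 262°.

262°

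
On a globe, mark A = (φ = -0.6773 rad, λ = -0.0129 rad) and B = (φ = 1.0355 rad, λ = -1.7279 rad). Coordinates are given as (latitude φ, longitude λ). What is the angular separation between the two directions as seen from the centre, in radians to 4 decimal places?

With latitudes φ₁ = -38.806°, φ₂ = 59.330° and longitude difference Δλ = -98.262°:
Haversine: a = sin²(Δφ/2) + cos φ₁ cos φ₂ sin²(Δλ/2) = 0.5708 + (0.7793)(0.5101)(0.5719) = 0.79808.
Central angle c = 2·arcsin(√a) = 2.20949 rad.
So the angular separation is 2.2095 rad.

2.2095 rad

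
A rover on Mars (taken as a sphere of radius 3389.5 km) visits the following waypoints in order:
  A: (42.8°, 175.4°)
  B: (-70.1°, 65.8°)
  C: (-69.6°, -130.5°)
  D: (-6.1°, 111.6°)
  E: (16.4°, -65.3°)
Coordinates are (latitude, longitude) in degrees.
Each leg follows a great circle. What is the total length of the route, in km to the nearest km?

Leg A→B: central angle 2.3784 rad, distance 8061.7 km.
Leg B→C: central angle 0.6960 rad, distance 2359.0 km.
Leg C→D: central angle 1.6334 rad, distance 5536.5 km.
Leg D→E: central angle 2.9542 rad, distance 10013.2 km.
Total: 8061.7 + 2359.0 + 5536.5 + 10013.2 ≈ 25970 km.

25970 km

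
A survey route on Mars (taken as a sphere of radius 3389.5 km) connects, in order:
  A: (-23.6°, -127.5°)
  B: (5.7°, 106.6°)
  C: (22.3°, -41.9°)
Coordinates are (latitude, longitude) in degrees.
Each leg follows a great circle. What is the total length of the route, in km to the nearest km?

15583 km

Leg A→B: central angle 2.1827 rad, distance 7398.3 km.
Leg B→C: central angle 2.4148 rad, distance 8184.8 km.
Total: 7398.3 + 8184.8 ≈ 15583 km.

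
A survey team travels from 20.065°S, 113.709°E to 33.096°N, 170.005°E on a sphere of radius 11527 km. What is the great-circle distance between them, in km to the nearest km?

15202 km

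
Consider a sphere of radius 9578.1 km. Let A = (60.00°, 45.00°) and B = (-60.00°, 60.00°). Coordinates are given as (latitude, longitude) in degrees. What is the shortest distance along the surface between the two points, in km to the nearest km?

In radians: φ₁ = 1.0472, φ₂ = -1.0472, Δλ = 15.000° = 0.2618 rad.
cos c = sin φ₁ sin φ₂ + cos φ₁ cos φ₂ cos Δλ = (0.8660)(-0.8660) + (0.5000)(0.5000)(0.9659) = -0.50852,
so c = arccos(-0.50852) = 2.10426 rad.
Distance = R·c = 9578.1 × 2.1043 ≈ 20155 km.

20155 km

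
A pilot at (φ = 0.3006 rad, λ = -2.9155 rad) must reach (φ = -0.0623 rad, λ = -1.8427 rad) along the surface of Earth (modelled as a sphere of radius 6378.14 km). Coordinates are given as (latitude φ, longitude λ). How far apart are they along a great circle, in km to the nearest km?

With latitudes φ₁ = 17.223°, φ₂ = -3.570° and longitude difference Δλ = 61.467°:
cos c = sin φ₁ sin φ₂ + cos φ₁ cos φ₂ cos Δλ = (0.2961)(-0.0623) + (0.9552)(0.9981)(0.4777) = 0.43693,
so c = arccos(0.43693) = 1.11862 rad.
Distance = R·c = 6378.14 × 1.1186 ≈ 7135 km.

7135 km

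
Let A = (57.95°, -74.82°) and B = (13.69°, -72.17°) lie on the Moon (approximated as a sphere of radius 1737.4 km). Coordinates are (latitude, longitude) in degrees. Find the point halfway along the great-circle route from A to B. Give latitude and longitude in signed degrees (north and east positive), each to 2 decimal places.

Central angle δ = 0.7733 rad. Interpolating on the sphere with fraction f = 0.5:
P = [sin((1−f)δ)·A + sin(fδ)·B] / sin δ = 0.5399·A + 0.5399·B in Cartesian coordinates,
giving P = (0.2356, -0.7758, 0.5853), i.e. latitude 35.83°, longitude -73.11°.

35.83°, -73.11°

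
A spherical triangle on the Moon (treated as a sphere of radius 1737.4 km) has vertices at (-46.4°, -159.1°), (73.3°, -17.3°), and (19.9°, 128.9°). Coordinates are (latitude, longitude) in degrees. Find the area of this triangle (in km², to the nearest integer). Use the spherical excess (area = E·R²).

7219863 km²

Side lengths (central angles): a = 1.4691, b = 1.6169, c = 2.5856 rad; semiperimeter s = 2.8358.
By l'Huilier's theorem, tan(E/4) = √[tan(s/2) tan((s−a)/2) tan((s−b)/2) tan((s−c)/2)], giving spherical excess E = 2.3918 rad.
Area = E·R² = 2.3918 × (1737.4)² ≈ 7219863 km².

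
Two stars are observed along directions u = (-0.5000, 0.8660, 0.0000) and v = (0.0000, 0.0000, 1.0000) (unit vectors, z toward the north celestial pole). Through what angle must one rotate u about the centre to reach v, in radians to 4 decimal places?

u·v = 0.0000; |u| = 1.0000, |v| = 1.0000.
cos θ = (u·v)/(|u||v|) = 0.0000, so θ = 1.5708 rad.

1.5708 rad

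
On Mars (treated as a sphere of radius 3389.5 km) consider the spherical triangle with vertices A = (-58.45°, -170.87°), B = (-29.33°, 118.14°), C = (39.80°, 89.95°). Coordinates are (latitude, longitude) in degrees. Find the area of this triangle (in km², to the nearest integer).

Side lengths (central angles): a = 1.2903, b = 2.2264, c = 0.9691 rad; semiperimeter s = 2.2429.
By l'Huilier's theorem, tan(E/4) = √[tan(s/2) tan((s−a)/2) tan((s−b)/2) tan((s−c)/2)], giving spherical excess E = 0.3229 rad.
Area = E·R² = 0.3229 × (3389.5)² ≈ 3709292 km².

3709292 km²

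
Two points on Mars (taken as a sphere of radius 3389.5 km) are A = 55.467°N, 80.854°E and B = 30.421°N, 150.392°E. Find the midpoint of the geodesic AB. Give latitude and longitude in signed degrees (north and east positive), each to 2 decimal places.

48.28°, 123.79°

The central angle between A and B is δ = 0.9422 rad.
With f = 0.5, the slerp weights are sin((1−f)δ)/sin δ = 0.5611 and sin(fδ)/sin δ = 0.5611.
Weighted sum of the unit vectors: (0.5611)·(0.0901,0.5597,0.8238) + (0.5611)·(-0.7497,0.4260,0.5063) = (-0.3701, 0.5531, 0.7464).
Converting back: φ = atan2(z, √(x²+y²)) = 48.28°, λ = atan2(y, x) = 123.79°.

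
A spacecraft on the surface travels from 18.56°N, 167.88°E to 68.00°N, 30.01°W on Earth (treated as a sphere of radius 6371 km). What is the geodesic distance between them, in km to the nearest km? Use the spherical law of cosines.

10281 km

Let φ₁ = 0.3239 rad, φ₂ = 1.1868 rad, and Δλ = 2.8294 rad.
cos c = sin φ₁ sin φ₂ + cos φ₁ cos φ₂ cos Δλ = (0.3183)(0.9272) + (0.9480)(0.3746)(-0.9516) = -0.04283,
so c = arccos(-0.04283) = 1.61364 rad.
Distance = R·c = 6371 × 1.6136 ≈ 10281 km.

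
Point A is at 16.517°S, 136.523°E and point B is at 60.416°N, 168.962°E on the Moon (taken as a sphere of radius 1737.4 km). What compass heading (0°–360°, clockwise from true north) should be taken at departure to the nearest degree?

With φ₁ = -0.2883, φ₂ = 1.0545, Δλ = 0.5662 rad, the forward-azimuth formula gives
θ = atan2( sin Δλ cos φ₂ , cos φ₁ sin φ₂ − sin φ₁ cos φ₂ cos Δλ ) = atan2(0.2648, 0.9522) = 15.54°.
So the initial bearing is 16°.

16°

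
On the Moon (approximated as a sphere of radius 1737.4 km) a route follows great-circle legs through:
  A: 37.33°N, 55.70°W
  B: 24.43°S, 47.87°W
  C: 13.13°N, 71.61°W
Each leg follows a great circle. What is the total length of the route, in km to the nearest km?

3224 km

Leg A→B: central angle 1.0856 rad, distance 1886.1 km.
Leg B→C: central angle 0.7703 rad, distance 1338.4 km.
Total: 1886.1 + 1338.4 ≈ 3224 km.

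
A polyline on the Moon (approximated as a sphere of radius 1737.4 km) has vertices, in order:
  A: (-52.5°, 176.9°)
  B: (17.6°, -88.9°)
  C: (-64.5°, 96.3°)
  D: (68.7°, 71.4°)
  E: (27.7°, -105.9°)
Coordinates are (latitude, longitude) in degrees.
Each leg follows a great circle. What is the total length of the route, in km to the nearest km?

13867 km

Leg A→B: central angle 1.8571 rad, distance 3226.5 km.
Leg B→C: central angle 2.3207 rad, distance 4032.0 km.
Leg C→D: central angle 2.3449 rad, distance 4074.0 km.
Leg D→E: central angle 1.4587 rad, distance 2534.4 km.
Total: 3226.5 + 4032.0 + 4074.0 + 2534.4 ≈ 13867 km.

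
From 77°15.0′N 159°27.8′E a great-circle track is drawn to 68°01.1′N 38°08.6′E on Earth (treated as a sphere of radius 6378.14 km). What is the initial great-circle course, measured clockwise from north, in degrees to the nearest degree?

With φ₁ = 1.3483, φ₂ = 1.1871, Δλ = -2.1174 rad, the forward-azimuth formula gives
θ = atan2( sin Δλ cos φ₂ , cos φ₁ sin φ₂ − sin φ₁ cos φ₂ cos Δλ ) = atan2(-0.3198, 0.3944) = -39.03°.
Adding 360° brings this into [0°, 360°): 321°.

321°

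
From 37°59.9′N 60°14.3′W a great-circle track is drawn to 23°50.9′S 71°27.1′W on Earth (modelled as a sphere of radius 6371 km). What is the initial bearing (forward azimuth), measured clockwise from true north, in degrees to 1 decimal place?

With φ₁ = 0.6632, φ₂ = -0.4162, Δλ = -0.1957 rad, the forward-azimuth formula gives
θ = atan2( sin Δλ cos φ₂ , cos φ₁ sin φ₂ − sin φ₁ cos φ₂ cos Δλ ) = atan2(-0.1779, -0.8709) = -168.46°.
Adding 360° brings this into [0°, 360°): 191.5°.

191.5°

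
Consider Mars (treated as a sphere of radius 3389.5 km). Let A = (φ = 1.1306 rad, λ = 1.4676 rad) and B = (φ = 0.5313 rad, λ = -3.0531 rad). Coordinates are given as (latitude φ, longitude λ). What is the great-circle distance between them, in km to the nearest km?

With latitudes φ₁ = 64.779°, φ₂ = 30.441° and longitude difference Δλ = 100.983°:
cos c = sin φ₁ sin φ₂ + cos φ₁ cos φ₂ cos Δλ = (0.9047)(0.5067) + (0.4261)(0.8621)(-0.1905) = 0.38836,
so c = arccos(0.38836) = 1.17194 rad.
Distance = R·c = 3389.5 × 1.1719 ≈ 3972 km.

3972 km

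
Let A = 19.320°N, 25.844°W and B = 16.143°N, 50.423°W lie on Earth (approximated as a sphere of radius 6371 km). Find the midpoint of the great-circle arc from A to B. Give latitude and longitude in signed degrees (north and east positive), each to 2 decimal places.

The central angle between A and B is δ = 0.4120 rad.
With f = 0.5, the slerp weights are sin((1−f)δ)/sin δ = 0.5108 and sin(fδ)/sin δ = 0.5108.
Weighted sum of the unit vectors: (0.5108)·(0.8493,-0.4114,0.3308) + (0.5108)·(0.6120,-0.7404,0.2780) = (0.7464, -0.5883, 0.3110).
Converting back: φ = atan2(z, √(x²+y²)) = 18.12°, λ = atan2(y, x) = -38.24°.

18.12°, -38.24°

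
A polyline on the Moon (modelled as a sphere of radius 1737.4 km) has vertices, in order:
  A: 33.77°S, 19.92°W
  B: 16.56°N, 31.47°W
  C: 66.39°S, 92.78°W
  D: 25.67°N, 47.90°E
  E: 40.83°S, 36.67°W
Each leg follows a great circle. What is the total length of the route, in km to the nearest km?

11556 km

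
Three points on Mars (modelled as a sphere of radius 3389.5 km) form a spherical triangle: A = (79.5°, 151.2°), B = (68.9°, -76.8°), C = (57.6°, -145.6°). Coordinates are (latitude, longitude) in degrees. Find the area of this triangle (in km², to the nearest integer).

Side lengths (central angles): a = 0.5405, b = 0.5070, c = 0.5086 rad; semiperimeter s = 0.7780.
By l'Huilier's theorem, tan(E/4) = √[tan(s/2) tan((s−a)/2) tan((s−b)/2) tan((s−c)/2)], giving spherical excess E = 0.1202 rad.
Area = E·R² = 0.1202 × (3389.5)² ≈ 1381269 km².

1381269 km²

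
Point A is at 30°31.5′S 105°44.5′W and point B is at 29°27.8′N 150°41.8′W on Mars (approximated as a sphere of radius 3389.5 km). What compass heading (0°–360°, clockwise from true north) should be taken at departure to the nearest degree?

320°

Δλ = -44.955° = -0.7846 rad.
y = sin Δλ · cos φ₂ = (-0.7066)(0.8707) = -0.6152
x = cos φ₁ sin φ₂ − sin φ₁ cos φ₂ cos Δλ = (0.8614)(0.4919) − (-0.5079)(0.8707)(0.7077) = 0.7366
θ = atan2(y, x) = -39.87°; adding 360° gives 320°.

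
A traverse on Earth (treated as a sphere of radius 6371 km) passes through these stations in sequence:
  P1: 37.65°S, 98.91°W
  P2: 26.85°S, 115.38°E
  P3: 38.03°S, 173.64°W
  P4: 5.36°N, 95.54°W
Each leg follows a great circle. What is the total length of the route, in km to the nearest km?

Leg P1→P2: central angle 1.8836 rad, distance 12000.5 km.
Leg P2→P3: central angle 1.0388 rad, distance 6618.0 km.
Leg P3→P4: central angle 1.4664 rad, distance 9342.7 km.
Total: 12000.5 + 6618.0 + 9342.7 ≈ 27961 km.

27961 km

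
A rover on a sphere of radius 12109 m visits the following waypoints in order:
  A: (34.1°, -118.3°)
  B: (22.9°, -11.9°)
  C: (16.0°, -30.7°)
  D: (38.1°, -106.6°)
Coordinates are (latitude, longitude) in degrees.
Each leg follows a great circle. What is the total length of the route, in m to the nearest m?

Leg A→B: central angle 1.5680 rad, distance 18987.0 m.
Leg B→C: central angle 0.3316 rad, distance 4015.6 m.
Leg C→D: central angle 1.2086 rad, distance 14634.5 m.
Total: 18987.0 + 4015.6 + 14634.5 ≈ 37637 m.

37637 m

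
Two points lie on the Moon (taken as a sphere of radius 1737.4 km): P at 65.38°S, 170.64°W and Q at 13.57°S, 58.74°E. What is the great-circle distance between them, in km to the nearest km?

2817 km

With latitudes φ₁ = -65.380°, φ₂ = -13.570° and longitude difference Δλ = -130.620°:
cos c = sin φ₁ sin φ₂ + cos φ₁ cos φ₂ cos Δλ = (-0.9091)(-0.2346) + (0.4166)(0.9721)(-0.6510) = -0.05035,
so c = arccos(-0.05035) = 1.62117 rad.
Distance = R·c = 1737.4 × 1.6212 ≈ 2817 km.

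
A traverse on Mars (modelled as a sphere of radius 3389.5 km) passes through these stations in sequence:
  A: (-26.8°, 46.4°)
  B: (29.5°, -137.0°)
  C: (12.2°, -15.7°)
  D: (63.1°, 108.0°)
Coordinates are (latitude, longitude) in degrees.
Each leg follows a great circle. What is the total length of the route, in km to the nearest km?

22419 km

Leg A→B: central angle 3.0712 rad, distance 10409.8 km.
Leg B→C: central angle 1.9155 rad, distance 6492.5 km.
Leg C→D: central angle 1.6277 rad, distance 5517.2 km.
Total: 10409.8 + 6492.5 + 5517.2 ≈ 22419 km.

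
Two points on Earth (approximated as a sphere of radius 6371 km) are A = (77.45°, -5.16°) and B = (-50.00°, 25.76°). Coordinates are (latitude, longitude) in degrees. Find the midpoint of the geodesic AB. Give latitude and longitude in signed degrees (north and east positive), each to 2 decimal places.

14.09°, 18.09°

Central angle δ = 2.2497 rad. Interpolating on the sphere with fraction f = 0.5:
P = [sin((1−f)δ)·A + sin(fδ)·B] / sin δ = 1.1592·A + 1.1592·B in Cartesian coordinates,
giving P = (0.9220, 0.3012, 0.2435), i.e. latitude 14.09°, longitude 18.09°.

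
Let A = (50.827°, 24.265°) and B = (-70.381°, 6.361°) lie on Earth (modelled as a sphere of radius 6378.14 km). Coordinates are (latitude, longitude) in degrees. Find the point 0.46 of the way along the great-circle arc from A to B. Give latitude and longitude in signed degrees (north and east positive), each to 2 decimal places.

-5.02°, 18.45°

The central angle between A and B is δ = 2.1275 rad.
With f = 0.46, the slerp weights are sin((1−f)δ)/sin δ = 1.0746 and sin(fδ)/sin δ = 0.9773.
Weighted sum of the unit vectors: (1.0746)·(0.5759,0.2596,0.7752) + (0.9773)·(0.3337,0.0372,-0.9419) = (0.9449, 0.3153, -0.0875).
Converting back: φ = atan2(z, √(x²+y²)) = -5.02°, λ = atan2(y, x) = 18.45°.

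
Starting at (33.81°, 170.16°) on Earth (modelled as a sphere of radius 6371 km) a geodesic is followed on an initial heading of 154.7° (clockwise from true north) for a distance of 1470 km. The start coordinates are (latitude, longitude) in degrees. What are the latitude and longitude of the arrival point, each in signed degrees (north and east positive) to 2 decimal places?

Angular distance δ = d/R = 1470/6371 = 0.23073 rad; initial bearing θ = 2.7000 rad.
sin φ₂ = sin φ₁ cos δ + cos φ₁ sin δ cos θ = (0.5564)(0.9735) + (0.8309)(0.2287)(-0.9041) = 0.3699, so φ₂ = 21.71°.
Δλ = atan2(sin θ sin δ cos φ₁, cos δ − sin φ₁ sin φ₂) = atan2(0.0812, 0.7677) = 6.038°.
λ₂ = 170.160° + 6.038° = 176.20°.

21.71°, 176.20°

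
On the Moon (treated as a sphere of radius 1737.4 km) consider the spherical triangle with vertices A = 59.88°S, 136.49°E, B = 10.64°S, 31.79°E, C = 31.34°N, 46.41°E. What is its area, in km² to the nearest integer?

2258675 km²

Side lengths (central angles): a = 0.7725, b = 2.0381, c = 1.5362 rad; semiperimeter s = 2.1734.
By l'Huilier's theorem, tan(E/4) = √[tan(s/2) tan((s−a)/2) tan((s−b)/2) tan((s−c)/2)], giving spherical excess E = 0.7483 rad.
Area = E·R² = 0.7483 × (1737.4)² ≈ 2258675 km².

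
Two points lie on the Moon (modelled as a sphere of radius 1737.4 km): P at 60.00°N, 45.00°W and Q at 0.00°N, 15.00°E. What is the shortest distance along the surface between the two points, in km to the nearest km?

2290 km

With latitudes φ₁ = 60.000°, φ₂ = 0.000° and longitude difference Δλ = 60.000°:
cos c = sin φ₁ sin φ₂ + cos φ₁ cos φ₂ cos Δλ = (0.8660)(0.0000) + (0.5000)(1.0000)(0.5000) = 0.25000,
so c = arccos(0.25000) = 1.31812 rad.
Distance = R·c = 1737.4 × 1.3181 ≈ 2290 km.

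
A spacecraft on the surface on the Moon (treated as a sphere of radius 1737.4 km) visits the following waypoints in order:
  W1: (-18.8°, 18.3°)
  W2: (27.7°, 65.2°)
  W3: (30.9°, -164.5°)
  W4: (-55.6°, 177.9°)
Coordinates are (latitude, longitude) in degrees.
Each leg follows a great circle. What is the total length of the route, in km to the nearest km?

7806 km

Leg W1→W2: central angle 1.1342 rad, distance 1970.5 km.
Leg W2→W3: central angle 1.8262 rad, distance 3172.9 km.
Leg W3→W4: central angle 1.5324 rad, distance 2662.4 km.
Total: 1970.5 + 3172.9 + 2662.4 ≈ 7806 km.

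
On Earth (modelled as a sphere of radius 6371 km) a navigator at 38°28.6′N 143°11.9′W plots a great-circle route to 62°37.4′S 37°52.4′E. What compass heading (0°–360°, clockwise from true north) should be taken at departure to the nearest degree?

181°

With φ₁ = 0.6715, φ₂ = -1.0930, Δλ = -3.1229 rad, the forward-azimuth formula gives
θ = atan2( sin Δλ cos φ₂ , cos φ₁ sin φ₂ − sin φ₁ cos φ₂ cos Δλ ) = atan2(-0.0086, -0.4091) = -178.80°.
Adding 360° brings this into [0°, 360°): 181°.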